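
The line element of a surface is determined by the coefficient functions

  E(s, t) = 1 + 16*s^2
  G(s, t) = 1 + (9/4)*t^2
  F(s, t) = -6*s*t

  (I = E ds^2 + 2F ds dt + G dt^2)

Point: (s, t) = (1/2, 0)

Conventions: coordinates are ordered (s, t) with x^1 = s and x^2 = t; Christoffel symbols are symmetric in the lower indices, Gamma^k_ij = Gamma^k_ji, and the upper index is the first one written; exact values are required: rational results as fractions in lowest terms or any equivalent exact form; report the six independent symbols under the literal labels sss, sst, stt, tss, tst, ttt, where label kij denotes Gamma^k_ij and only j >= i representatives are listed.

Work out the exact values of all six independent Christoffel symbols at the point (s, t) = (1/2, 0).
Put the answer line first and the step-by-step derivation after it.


Answer: Gamma_sss = 8/5, Gamma_sst = 0, Gamma_stt = -3/5, Gamma_tss = 0, Gamma_tst = 0, Gamma_ttt = 0

E = 5, F = 0, G = 1 at the point
E_s = 16, E_t = 0, F_s = 0, F_t = -3, G_s = 0, G_t = 0
EG - F^2 = 5;  g^inv = (1/5) * [[1, 0], [0, 5]]
first-kind symbols [ij,l] = (1/2)(d_i g_jl + d_j g_il - d_l g_ij): [ss,s] = E_s/2 = 8, [ss,t] = F_s - E_t/2 = 0, [st,s] = E_t/2 = 0, [st,t] = G_s/2 = 0, [tt,s] = F_t - G_s/2 = -3, [tt,t] = G_t/2 = 0
Gamma^s_ij = (G*[ij,s] - F*[ij,t])/(EG - F^2), Gamma^t_ij = (E*[ij,t] - F*[ij,s])/(EG - F^2)


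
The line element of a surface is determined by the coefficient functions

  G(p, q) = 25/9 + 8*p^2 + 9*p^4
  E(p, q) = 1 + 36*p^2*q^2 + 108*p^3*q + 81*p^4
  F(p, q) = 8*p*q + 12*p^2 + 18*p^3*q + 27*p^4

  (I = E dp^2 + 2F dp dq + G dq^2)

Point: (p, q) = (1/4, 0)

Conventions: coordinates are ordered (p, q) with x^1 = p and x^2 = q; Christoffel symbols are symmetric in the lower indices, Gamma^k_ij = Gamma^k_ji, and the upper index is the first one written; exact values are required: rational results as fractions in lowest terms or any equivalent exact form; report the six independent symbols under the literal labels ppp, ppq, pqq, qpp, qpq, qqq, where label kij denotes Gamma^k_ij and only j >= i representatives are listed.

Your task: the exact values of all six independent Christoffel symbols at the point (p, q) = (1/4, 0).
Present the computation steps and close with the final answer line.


E = 337/256, F = 219/256, G = 7633/2304 at the point
E_p = 81/16, E_q = 27/16, F_p = 123/16, F_q = 73/32, G_p = 73/16, G_q = 0
EG - F^2 = 4181/1152;  g^inv = (1152/4181) * [[7633/2304, -219/256], [-219/256, 337/256]]
first-kind symbols [ij,l] = (1/2)(d_i g_jl + d_j g_il - d_l g_ij): [pp,p] = E_p/2 = 81/32, [pp,q] = F_p - E_q/2 = 219/32, [pq,p] = E_q/2 = 27/32, [pq,q] = G_p/2 = 73/32, [qq,p] = F_q - G_p/2 = 0, [qq,q] = G_q/2 = 0
Gamma^p_ij = (G*[ij,p] - F*[ij,q])/(EG - F^2), Gamma^q_ij = (E*[ij,q] - F*[ij,p])/(EG - F^2)

Answer: Gamma_ppp = 2916/4181, Gamma_ppq = 972/4181, Gamma_pqq = 0, Gamma_qpp = 7884/4181, Gamma_qpq = 2628/4181, Gamma_qqq = 0


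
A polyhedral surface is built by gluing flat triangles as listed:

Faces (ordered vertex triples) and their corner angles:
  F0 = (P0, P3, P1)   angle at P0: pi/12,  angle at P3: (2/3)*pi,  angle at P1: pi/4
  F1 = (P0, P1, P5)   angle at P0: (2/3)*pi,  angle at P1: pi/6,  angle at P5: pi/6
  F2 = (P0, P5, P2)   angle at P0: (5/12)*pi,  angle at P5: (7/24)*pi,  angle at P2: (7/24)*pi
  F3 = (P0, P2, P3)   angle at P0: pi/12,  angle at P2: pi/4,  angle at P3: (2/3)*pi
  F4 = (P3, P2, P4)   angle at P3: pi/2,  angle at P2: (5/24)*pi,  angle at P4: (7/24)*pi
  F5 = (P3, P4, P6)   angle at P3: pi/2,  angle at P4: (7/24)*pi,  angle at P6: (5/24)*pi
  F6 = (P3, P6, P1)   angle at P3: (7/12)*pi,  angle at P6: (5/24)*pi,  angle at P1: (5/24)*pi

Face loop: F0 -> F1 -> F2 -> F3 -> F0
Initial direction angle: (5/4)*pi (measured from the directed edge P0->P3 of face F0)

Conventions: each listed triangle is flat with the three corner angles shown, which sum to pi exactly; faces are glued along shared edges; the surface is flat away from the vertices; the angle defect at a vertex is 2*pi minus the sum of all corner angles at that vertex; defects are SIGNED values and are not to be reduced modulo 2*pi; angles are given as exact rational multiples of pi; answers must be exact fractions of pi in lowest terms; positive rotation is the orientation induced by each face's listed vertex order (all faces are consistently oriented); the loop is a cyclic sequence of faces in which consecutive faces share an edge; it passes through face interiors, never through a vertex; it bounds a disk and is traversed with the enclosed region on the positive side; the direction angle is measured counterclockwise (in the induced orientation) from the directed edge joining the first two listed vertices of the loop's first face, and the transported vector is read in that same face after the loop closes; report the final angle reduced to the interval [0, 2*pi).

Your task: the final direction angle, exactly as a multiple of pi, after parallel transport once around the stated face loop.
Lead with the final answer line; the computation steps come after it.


Answer: final direction angle = 0

enclosed vertex P0: corner angles sum to (5/4)*pi, defect = 2*pi - (5/4)*pi = (3/4)*pi
the rotation equals the total enclosed defect, so the final angle is initial + defects (mod 2*pi)
final angle = (5/4)*pi + (3/4)*pi = 0 (mod 2*pi)


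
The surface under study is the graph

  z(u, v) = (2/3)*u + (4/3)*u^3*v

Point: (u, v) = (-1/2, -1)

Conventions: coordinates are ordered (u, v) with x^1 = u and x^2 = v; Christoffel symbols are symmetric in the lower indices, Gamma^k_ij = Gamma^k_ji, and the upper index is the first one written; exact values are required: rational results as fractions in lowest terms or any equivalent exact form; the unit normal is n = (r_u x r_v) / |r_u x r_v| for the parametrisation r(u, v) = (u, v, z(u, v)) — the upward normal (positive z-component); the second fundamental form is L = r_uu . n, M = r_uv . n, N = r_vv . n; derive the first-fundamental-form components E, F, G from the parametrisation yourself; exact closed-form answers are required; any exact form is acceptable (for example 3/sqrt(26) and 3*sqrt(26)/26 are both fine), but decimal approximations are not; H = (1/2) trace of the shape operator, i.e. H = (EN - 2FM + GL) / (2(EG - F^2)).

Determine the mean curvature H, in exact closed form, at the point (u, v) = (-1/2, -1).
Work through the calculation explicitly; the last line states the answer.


z_u = -1/3, z_v = -1/6, z_uu = 4, z_uv = 1, z_vv = 0
E = 10/9, F = 1/18, G = 37/36; answer radicand W^2 = 41/36
unnormalised second-form numerators: l = 4, m = 1, n = 0; L = l/sqrt(41/36), and similarly M = m/sqrt(W^2), N = n/sqrt(W^2)
H = (E*n - 2*F*m + G*l) / (2*(EG - F^2)*sqrt(W^2)); E*n - 2*F*m + G*l = 4, EG - F^2 = 41/36, so H = (72/41)/sqrt(41/36)

Answer: H = 432*sqrt(41)/1681


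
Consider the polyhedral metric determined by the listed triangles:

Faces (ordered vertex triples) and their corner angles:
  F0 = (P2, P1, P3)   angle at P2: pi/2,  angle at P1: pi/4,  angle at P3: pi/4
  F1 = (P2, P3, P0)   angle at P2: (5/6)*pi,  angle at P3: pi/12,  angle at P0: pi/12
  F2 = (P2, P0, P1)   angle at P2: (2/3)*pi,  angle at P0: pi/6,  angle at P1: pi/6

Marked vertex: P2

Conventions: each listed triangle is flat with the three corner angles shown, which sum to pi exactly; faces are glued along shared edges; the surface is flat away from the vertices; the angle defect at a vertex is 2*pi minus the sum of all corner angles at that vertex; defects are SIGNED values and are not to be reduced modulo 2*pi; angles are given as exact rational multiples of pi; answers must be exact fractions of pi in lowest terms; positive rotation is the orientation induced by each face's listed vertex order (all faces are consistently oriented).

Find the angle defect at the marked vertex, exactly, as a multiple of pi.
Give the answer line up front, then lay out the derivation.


Answer: defect(P2) = 0

Sum of corner angles at P2: 2*pi
defect = 2*pi - 2*pi


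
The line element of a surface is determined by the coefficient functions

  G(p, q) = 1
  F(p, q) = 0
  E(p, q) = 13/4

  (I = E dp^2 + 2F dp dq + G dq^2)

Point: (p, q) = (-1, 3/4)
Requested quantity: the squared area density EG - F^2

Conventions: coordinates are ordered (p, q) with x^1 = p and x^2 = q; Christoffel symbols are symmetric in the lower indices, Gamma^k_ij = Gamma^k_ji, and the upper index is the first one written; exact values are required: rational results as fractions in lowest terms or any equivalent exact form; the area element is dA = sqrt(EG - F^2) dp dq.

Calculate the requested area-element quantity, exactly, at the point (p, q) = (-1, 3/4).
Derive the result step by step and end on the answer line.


E = 13/4, F = 0, G = 1; EG - F^2 = 13/4

Answer: EG - F^2 = 13/4


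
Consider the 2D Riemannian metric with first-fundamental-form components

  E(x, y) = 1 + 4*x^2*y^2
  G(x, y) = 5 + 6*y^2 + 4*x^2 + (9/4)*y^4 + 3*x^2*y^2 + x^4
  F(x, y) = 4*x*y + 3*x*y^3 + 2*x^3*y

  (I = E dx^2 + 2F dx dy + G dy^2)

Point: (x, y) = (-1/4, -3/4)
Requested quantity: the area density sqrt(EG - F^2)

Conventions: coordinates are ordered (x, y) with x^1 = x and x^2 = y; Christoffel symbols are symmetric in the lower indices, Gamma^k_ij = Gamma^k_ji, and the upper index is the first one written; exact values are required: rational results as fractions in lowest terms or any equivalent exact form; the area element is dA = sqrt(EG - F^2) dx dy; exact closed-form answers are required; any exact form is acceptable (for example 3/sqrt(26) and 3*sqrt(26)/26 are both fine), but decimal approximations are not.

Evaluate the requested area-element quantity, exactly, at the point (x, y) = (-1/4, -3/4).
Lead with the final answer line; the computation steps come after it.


Answer: sqrt(EG - F^2) = sqrt(9817)/32

E = 73/64, F = 279/256, G = 9673/1024; EG - F^2 = 9817/1024


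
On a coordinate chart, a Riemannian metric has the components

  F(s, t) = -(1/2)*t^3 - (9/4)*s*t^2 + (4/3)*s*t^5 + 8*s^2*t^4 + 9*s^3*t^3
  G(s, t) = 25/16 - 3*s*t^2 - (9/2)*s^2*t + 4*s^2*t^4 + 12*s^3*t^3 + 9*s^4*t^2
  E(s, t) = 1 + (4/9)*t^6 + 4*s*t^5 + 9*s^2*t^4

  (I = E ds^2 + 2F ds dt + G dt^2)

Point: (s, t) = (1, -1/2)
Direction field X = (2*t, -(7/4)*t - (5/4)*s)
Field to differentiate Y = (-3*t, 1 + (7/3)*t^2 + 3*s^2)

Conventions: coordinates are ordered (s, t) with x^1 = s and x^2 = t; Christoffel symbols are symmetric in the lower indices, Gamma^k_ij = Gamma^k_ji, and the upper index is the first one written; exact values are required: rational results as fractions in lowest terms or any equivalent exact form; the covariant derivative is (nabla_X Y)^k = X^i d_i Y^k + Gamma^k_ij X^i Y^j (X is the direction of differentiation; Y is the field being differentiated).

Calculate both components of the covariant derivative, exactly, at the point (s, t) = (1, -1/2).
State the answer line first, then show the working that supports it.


Answer: (nabla_X Y)^s = 13537/5192, (nabla_X Y)^t = -46811/5192

E = 13/9, F = -7/6, G = 65/16 at the point
E_s = 1, E_t = -10/3, F_s = -143/48, F_t = 121/24, G_s = 35/4, G_t = -7/2
EG - F^2 = 649/144;  g^inv = (144/649) * [[65/16, 7/6], [7/6, 13/9]]
first-kind symbols [ij,l] = (1/2)(d_i g_jl + d_j g_il - d_l g_ij): [ss,s] = E_s/2 = 1/2, [ss,t] = F_s - E_t/2 = -21/16, [st,s] = E_t/2 = -5/3, [st,t] = G_s/2 = 35/8, [tt,s] = F_t - G_s/2 = 2/3, [tt,t] = G_t/2 = -7/4
Gamma^s_ij = (G*[ij,s] - F*[ij,t])/(EG - F^2), Gamma^t_ij = (E*[ij,t] - F*[ij,s])/(EG - F^2)
Gamma_sss = 72/649, Gamma_sst = -240/649, Gamma_stt = 96/649, Gamma_tss = -189/649, Gamma_tst = 630/649, Gamma_ttt = -252/649
X = (-1, -3/8), Y = (3/2, 55/12) at the point


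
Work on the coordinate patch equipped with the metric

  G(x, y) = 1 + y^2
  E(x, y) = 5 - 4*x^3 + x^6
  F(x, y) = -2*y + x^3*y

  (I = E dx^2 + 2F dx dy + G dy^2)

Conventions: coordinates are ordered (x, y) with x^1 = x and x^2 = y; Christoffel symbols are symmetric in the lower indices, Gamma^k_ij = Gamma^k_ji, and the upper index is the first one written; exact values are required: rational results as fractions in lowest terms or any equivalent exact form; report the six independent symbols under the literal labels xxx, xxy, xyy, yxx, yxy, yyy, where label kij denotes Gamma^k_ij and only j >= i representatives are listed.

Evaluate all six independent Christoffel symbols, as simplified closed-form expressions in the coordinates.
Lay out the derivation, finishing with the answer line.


E = 5 - 4*x^3 + x^6; F = -2*y + x^3*y; G = 1 + y^2
Gamma^k_ij = (1/2) g^{kl} (d_i g_jl + d_j g_il - d_l g_ij), with g^inv = (1/(EG-F^2)) [[G, -F], [-F, E]]
first partials: E_x = -12*x^2 + 6*x^5, E_y = 0, F_x = 3*x^2*y, F_y = -2 + x^3, G_x = 0, G_y = 2*y
D = EG - F^2 = 5 + y^2 - 4*x^3 + x^6
expanded: Gamma^x_xx = (G E_x - 2F F_x + F E_y)/(2D), Gamma^x_xy = (G E_y - F G_x)/(2D), Gamma^x_yy = (2G F_y - G G_x - F G_y)/(2D), Gamma^y_xx = (2E F_x - E E_y - F E_x)/(2D), Gamma^y_xy = (E G_x - F E_y)/(2D), Gamma^y_yy = (E G_y - 2F F_y + F G_x)/(2D); substitute and cancel common factors

Answer: Gamma_xxx = (3*x^5 - 6*x^2)/(x^6 - 4*x^3 + y^2 + 5), Gamma_xxy = 0, Gamma_xyy = (x^3 - 2)/(x^6 - 4*x^3 + y^2 + 5), Gamma_yxx = 3*x^2*y/(x^6 - 4*x^3 + y^2 + 5), Gamma_yxy = 0, Gamma_yyy = y/(x^6 - 4*x^3 + y^2 + 5)


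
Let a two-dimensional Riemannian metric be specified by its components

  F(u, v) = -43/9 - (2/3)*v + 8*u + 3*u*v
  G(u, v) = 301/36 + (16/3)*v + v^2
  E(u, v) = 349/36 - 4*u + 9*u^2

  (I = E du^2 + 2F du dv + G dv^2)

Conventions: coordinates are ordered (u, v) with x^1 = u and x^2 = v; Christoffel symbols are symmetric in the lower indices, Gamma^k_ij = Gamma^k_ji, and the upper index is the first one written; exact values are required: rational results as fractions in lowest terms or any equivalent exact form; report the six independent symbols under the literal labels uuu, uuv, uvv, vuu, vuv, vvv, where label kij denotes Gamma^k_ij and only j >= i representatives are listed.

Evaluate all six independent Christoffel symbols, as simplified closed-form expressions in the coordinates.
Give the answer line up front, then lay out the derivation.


Answer: Gamma_uuu = (540*u + 432*v + 1032)/(540*u^2 + 864*u*v + 2064*u + 444*v^2 + 2176*v + 2795), Gamma_uuv = 0, Gamma_uvv = (180*u + 144*v + 344)/(540*u^2 + 864*u*v + 2064*u + 444*v^2 + 2176*v + 2795), Gamma_vuu = (1296*u + 1332*v + 3264)/(540*u^2 + 864*u*v + 2064*u + 444*v^2 + 2176*v + 2795), Gamma_vuv = 0, Gamma_vvv = (432*u + 444*v + 1088)/(540*u^2 + 864*u*v + 2064*u + 444*v^2 + 2176*v + 2795)

E = 349/36 - 4*u + 9*u^2; F = -43/9 - (2/3)*v + 8*u + 3*u*v; G = 301/36 + (16/3)*v + v^2
Gamma^k_ij = (1/2) g^{kl} (d_i g_jl + d_j g_il - d_l g_ij), with g^inv = (1/(EG-F^2)) [[G, -F], [-F, E]]
first partials: E_u = -4 + 18*u, E_v = 0, F_u = 8 + 3*v, F_v = -2/3 + 3*u, G_u = 0, G_v = 16/3 + 2*v
D = EG - F^2 = 2795/48 + (136/3)*v + 43*u + (37/4)*v^2 + 18*u*v + (45/4)*u^2
expanded: Gamma^u_uu = (G E_u - 2F F_u + F E_v)/(2D), Gamma^u_uv = (G E_v - F G_u)/(2D), Gamma^u_vv = (2G F_v - G G_u - F G_v)/(2D), Gamma^v_uu = (2E F_u - E E_v - F E_u)/(2D), Gamma^v_uv = (E G_u - F E_v)/(2D), Gamma^v_vv = (E G_v - 2F F_v + F G_u)/(2D); substitute and cancel common factors


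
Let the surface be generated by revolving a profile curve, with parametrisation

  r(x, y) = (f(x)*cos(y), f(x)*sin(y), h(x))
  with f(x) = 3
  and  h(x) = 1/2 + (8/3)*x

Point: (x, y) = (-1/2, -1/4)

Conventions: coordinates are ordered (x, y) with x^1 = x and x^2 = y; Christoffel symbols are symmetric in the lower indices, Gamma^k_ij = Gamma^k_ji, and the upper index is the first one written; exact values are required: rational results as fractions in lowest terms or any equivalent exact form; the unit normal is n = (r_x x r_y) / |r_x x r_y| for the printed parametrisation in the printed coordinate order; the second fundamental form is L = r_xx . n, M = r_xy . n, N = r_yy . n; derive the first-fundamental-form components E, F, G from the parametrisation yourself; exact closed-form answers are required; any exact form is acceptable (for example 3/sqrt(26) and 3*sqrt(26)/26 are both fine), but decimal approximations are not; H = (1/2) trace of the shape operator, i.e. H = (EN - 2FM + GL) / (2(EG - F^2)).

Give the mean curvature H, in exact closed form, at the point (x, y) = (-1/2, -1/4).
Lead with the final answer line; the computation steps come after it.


Answer: H = 1/6

f = 3, f' = 0, f'' = 0, h' = 8/3, h'' = 0
E = 64/9, F = 0, G = 9; answer radicand W^2 = 64/9
unnormalised second-form numerators: l = 0, m = 0, n = 8; L = l/sqrt(64/9), and similarly M = m/sqrt(W^2), N = n/sqrt(W^2)
H = (E*n - 2*F*m + G*l) / (2*(EG - F^2)*sqrt(W^2)); E*n - 2*F*m + G*l = 512/9, EG - F^2 = 64, so H = (4/9)/sqrt(64/9)


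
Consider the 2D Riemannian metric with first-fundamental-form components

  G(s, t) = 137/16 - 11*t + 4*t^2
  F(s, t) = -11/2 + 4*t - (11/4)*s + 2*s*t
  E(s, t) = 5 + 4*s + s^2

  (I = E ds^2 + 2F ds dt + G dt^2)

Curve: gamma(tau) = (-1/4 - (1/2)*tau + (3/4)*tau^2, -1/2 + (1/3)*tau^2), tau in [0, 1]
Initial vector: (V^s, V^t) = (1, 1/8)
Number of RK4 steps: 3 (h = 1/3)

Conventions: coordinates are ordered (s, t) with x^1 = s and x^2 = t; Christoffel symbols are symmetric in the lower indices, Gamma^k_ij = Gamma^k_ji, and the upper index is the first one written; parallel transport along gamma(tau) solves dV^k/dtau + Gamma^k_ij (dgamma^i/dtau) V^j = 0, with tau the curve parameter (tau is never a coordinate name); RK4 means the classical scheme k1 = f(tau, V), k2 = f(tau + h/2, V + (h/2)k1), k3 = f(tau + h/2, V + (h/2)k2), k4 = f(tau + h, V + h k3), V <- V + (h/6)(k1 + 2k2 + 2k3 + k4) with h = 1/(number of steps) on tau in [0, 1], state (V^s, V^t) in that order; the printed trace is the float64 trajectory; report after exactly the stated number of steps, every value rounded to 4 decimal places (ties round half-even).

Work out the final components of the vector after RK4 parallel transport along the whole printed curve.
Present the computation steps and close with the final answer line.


gamma'(tau) = (-1/2 + (3/2)*tau, (2/3)*tau); f(tau, V)^k = -Gamma^k_ij(gamma(tau)) gamma'^i(tau) V^j; h = 1/3; intermediate values shown to 6 dp
curve data and Christoffel symbols at the stage parameters:
  tau = 0.000000: gamma = (-0.250000, -0.500000), gamma' = (-0.500000, 0.000000); Gamma_sss = 0.096552, Gamma_sst = 0.000000, Gamma_stt = 0.193103, Gamma_tss = -0.206897, Gamma_tst = 0.000000, Gamma_ttt = -0.413793
  tau = 0.166667: gamma = (-0.312500, -0.490741), gamma' = (-0.250000, 0.111111); Gamma_sss = 0.094955, Gamma_sst = 0.000000, Gamma_stt = 0.189910, Gamma_tss = -0.209969, Gamma_tst = 0.000000, Gamma_ttt = -0.419937
  tau = 0.333333: gamma = (-0.333333, -0.462963), gamma' = (0.000000, 0.222222); Gamma_sss = 0.096394, Gamma_sst = 0.000000, Gamma_stt = 0.192787, Gamma_tss = -0.212602, Gamma_tst = 0.000000, Gamma_ttt = -0.425203
  tau = 0.500000: gamma = (-0.312500, -0.416667), gamma' = (0.250000, 0.333333); Gamma_sss = 0.101121, Gamma_sst = 0.000000, Gamma_stt = 0.202242, Gamma_tss = -0.214726, Gamma_tst = 0.000000, Gamma_ttt = -0.429452
  tau = 0.666667: gamma = (-0.250000, -0.351852), gamma' = (0.500000, 0.444444); Gamma_sss = 0.109440, Gamma_sst = 0.000000, Gamma_stt = 0.218879, Gamma_tss = -0.215984, Gamma_tst = 0.000000, Gamma_ttt = -0.431968
  tau = 0.833333: gamma = (-0.145833, -0.268519), gamma' = (0.750000, 0.555556); Gamma_sss = 0.121644, Gamma_sst = 0.000000, Gamma_stt = 0.243288, Gamma_tss = -0.215649, Gamma_tst = 0.000000, Gamma_ttt = -0.431298
  tau = 1.000000: gamma = (0.000000, -0.166667), gamma' = (1.000000, 0.666667); Gamma_sss = 0.137865, Gamma_sst = 0.000000, Gamma_stt = 0.275730, Gamma_tss = -0.212542, Gamma_tst = 0.000000, Gamma_ttt = -0.425084
step 0: V^s = 1.0000, V^t = 0.1250
step 1: k1 = (0.048276, -0.103448), k2 = (0.021656, -0.047887), k3 = (0.021355, -0.047222), k4 = (-0.004681, 0.010324); V <- V + (h/6)(k1 + 2k2 + 2k3 + k4): V^s = 1.0072, V^t = 0.1093
step 2: k1 = (-0.004681, 0.010324), k2 = (-0.032924, 0.069913), k3 = (-0.033475, 0.071082), k4 = (-0.067437, 0.133090); V <- V + (h/6)(k1 + 2k2 + 2k3 + k4): V^s = 0.9958, V^t = 0.1329
step 3: k1 = (-0.067419, 0.133054), k2 = (-0.110785, 0.196398), k3 = (-0.111553, 0.197759), k4 = (-0.168708, 0.260091); V <- V + (h/6)(k1 + 2k2 + 2k3 + k4): V^s = 0.9580, V^t = 0.1985

Answer: V^s = 0.9580, V^t = 0.1985


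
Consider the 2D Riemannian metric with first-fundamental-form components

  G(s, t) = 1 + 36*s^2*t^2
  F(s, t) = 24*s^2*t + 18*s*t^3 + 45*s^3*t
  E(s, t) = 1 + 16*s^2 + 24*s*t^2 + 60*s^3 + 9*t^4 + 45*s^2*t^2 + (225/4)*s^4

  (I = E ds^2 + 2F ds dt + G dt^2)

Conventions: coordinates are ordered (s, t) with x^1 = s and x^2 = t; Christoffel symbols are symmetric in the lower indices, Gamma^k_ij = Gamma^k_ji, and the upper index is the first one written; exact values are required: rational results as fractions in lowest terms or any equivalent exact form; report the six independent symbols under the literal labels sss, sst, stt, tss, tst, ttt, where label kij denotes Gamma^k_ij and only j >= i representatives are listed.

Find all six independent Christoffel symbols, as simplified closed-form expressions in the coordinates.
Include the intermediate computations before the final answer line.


E = 1 + 16*s^2 + 24*s*t^2 + 60*s^3 + 9*t^4 + 45*s^2*t^2 + (225/4)*s^4; F = 24*s^2*t + 18*s*t^3 + 45*s^3*t; G = 1 + 36*s^2*t^2
Gamma^k_ij = (1/2) g^{kl} (d_i g_jl + d_j g_il - d_l g_ij), with g^inv = (1/(EG-F^2)) [[G, -F], [-F, E]]
first partials: E_s = 32*s + 24*t^2 + 180*s^2 + 90*s*t^2 + 225*s^3, E_t = 48*s*t + 36*t^3 + 90*s^2*t, F_s = 48*s*t + 18*t^3 + 135*s^2*t, F_t = 24*s^2 + 54*s*t^2 + 45*s^3, G_s = 72*s*t^2, G_t = 72*s^2*t
D = EG - F^2 = 1 + 16*s^2 + 24*s*t^2 + 60*s^3 + 9*t^4 + 81*s^2*t^2 + (225/4)*s^4
expanded: Gamma^s_ss = (G E_s - 2F F_s + F E_t)/(2D), Gamma^s_st = (G E_t - F G_s)/(2D), Gamma^s_tt = (2G F_t - G G_s - F G_t)/(2D), Gamma^t_ss = (2E F_s - E E_t - F E_s)/(2D), Gamma^t_st = (E G_s - F E_t)/(2D), Gamma^t_tt = (E G_t - 2F F_t + F G_s)/(2D); substitute and cancel common factors

Answer: Gamma_sss = (450*s^3 + 360*s^2 + 180*s*t^2 + 64*s + 48*t^2)/(225*s^4 + 240*s^3 + 324*s^2*t^2 + 64*s^2 + 96*s*t^2 + 36*t^4 + 4), Gamma_sst = (180*s^2*t + 96*s*t + 72*t^3)/(225*s^4 + 240*s^3 + 324*s^2*t^2 + 64*s^2 + 96*s*t^2 + 36*t^4 + 4), Gamma_stt = (180*s^3 + 96*s^2 + 72*s*t^2)/(225*s^4 + 240*s^3 + 324*s^2*t^2 + 64*s^2 + 96*s*t^2 + 36*t^4 + 4), Gamma_tss = (360*s^2*t + 96*s*t)/(225*s^4 + 240*s^3 + 324*s^2*t^2 + 64*s^2 + 96*s*t^2 + 36*t^4 + 4), Gamma_tst = 144*s*t^2/(225*s^4 + 240*s^3 + 324*s^2*t^2 + 64*s^2 + 96*s*t^2 + 36*t^4 + 4), Gamma_ttt = 144*s^2*t/(225*s^4 + 240*s^3 + 324*s^2*t^2 + 64*s^2 + 96*s*t^2 + 36*t^4 + 4)


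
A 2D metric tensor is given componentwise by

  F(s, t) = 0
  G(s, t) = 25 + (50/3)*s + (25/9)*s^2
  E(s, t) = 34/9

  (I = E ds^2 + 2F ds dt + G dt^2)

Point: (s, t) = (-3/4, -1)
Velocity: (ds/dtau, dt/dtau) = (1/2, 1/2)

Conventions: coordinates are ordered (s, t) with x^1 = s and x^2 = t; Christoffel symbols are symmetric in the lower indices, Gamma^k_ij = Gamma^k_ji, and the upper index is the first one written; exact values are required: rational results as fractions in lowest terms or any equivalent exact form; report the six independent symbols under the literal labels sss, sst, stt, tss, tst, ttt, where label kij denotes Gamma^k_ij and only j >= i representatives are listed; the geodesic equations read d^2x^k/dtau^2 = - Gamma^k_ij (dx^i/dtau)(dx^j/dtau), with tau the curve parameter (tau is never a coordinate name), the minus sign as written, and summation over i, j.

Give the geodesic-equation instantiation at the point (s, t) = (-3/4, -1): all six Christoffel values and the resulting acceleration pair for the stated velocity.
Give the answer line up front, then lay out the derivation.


Answer: Gamma_sss = 0, Gamma_sst = 0, Gamma_stt = -225/136, Gamma_tss = 0, Gamma_tst = 4/9, Gamma_ttt = 0; accelerations (d^2s/dtau^2, d^2t/dtau^2) = (225/544, -2/9)

E = 34/9, F = 0, G = 225/16 at the point
E_s = 0, E_t = 0, F_s = 0, F_t = 0, G_s = 25/2, G_t = 0
EG - F^2 = 425/8;  g^inv = (8/425) * [[225/16, 0], [0, 34/9]]
first-kind symbols [ij,l] = (1/2)(d_i g_jl + d_j g_il - d_l g_ij): [ss,s] = E_s/2 = 0, [ss,t] = F_s - E_t/2 = 0, [st,s] = E_t/2 = 0, [st,t] = G_s/2 = 25/4, [tt,s] = F_t - G_s/2 = -25/4, [tt,t] = G_t/2 = 0
Gamma^s_ij = (G*[ij,s] - F*[ij,t])/(EG - F^2), Gamma^t_ij = (E*[ij,t] - F*[ij,s])/(EG - F^2)
Gamma_sss = 0, Gamma_sst = 0, Gamma_stt = -225/136, Gamma_tss = 0, Gamma_tst = 4/9, Gamma_ttt = 0
d^2s/dtau^2 = -(Gamma_sss*(1/2)^2 + 2*Gamma_sst*(1/2)*(1/2) + Gamma_stt*(1/2)^2) = 225/544
d^2t/dtau^2 = -(Gamma_tss*(1/2)^2 + 2*Gamma_tst*(1/2)*(1/2) + Gamma_ttt*(1/2)^2) = -2/9


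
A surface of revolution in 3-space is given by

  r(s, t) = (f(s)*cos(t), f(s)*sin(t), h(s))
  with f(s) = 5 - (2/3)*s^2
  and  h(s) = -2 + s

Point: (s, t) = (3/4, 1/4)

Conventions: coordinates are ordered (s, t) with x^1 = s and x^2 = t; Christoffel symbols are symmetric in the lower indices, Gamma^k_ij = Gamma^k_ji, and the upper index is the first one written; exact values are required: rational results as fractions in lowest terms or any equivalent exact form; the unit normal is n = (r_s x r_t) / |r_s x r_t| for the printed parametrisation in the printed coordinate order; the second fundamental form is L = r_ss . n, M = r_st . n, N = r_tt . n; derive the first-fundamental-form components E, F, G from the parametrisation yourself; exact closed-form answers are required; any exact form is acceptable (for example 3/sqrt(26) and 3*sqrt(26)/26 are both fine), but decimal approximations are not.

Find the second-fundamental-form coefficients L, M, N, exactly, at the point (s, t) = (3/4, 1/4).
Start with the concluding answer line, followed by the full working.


Answer: L = 2*sqrt(2)/3, M = 0, N = 37*sqrt(2)/16

f = 37/8, f' = -1, f'' = -4/3, h' = 1, h'' = 0
E = 2, F = 0, G = 1369/64; answer radicand W^2 = 2
unnormalised second-form numerators: l = 4/3, m = 0, n = 37/8; L = l/sqrt(2), and similarly M = m/sqrt(W^2), N = n/sqrt(W^2)


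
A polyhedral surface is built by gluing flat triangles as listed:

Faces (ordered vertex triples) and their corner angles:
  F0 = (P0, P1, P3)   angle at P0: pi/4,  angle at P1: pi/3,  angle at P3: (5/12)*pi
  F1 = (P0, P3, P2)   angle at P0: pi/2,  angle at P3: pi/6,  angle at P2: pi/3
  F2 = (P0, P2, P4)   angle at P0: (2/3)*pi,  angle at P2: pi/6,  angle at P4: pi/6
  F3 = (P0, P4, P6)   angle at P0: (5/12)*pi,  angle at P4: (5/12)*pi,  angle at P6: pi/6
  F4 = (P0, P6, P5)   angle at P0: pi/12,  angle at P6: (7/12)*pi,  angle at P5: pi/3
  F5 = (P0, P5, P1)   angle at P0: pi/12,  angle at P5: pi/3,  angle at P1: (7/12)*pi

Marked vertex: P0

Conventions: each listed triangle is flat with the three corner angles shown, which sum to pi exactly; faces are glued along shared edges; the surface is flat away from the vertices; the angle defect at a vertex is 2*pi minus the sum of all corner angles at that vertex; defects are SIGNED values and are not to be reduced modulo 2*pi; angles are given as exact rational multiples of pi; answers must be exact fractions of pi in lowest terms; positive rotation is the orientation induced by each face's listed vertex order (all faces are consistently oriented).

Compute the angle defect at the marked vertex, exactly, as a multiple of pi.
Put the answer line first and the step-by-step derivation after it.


Answer: defect(P0) = 0

Sum of corner angles at P0: 2*pi
defect = 2*pi - 2*pi


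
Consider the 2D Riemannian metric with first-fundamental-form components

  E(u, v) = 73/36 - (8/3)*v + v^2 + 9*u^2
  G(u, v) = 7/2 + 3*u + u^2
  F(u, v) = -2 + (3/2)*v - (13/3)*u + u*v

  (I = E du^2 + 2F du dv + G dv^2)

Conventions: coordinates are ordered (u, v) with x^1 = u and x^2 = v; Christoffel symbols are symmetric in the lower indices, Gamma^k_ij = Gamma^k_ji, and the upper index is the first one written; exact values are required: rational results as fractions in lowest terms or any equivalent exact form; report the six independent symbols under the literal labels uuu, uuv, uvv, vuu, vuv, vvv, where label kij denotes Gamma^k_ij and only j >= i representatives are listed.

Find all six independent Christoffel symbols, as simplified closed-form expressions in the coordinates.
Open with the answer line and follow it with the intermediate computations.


Answer: Gamma_uuu = (648*u^3 + 1944*u^2 + 216*u*v + 1332*u + 324*v - 432)/(648*u^4 + 1944*u^3 + 432*u^2*v + 1062*u^2 + 648*u*v - 810*u + 90*v^2 - 240*v + 223), Gamma_uuv = (216*u^2 + 324*u + 90*v - 120)/(648*u^4 + 1944*u^3 + 432*u^2*v + 1062*u^2 + 648*u*v - 810*u + 90*v^2 - 240*v + 223), Gamma_uvv = 0, Gamma_vuu = (-648*u^2*v + 864*u^2 - 972*u*v + 1296*u - 216*v^2 + 576*v - 438)/(648*u^4 + 1944*u^3 + 432*u^2*v + 1062*u^2 + 648*u*v - 810*u + 90*v^2 - 240*v + 223), Gamma_vuv = (648*u^3 + 972*u^2 + 216*u*v - 270*u + 27)/(648*u^4 + 1944*u^3 + 432*u^2*v + 1062*u^2 + 648*u*v - 810*u + 90*v^2 - 240*v + 223), Gamma_vvv = 0

E = 73/36 - (8/3)*v + v^2 + 9*u^2; F = -2 + (3/2)*v - (13/3)*u + u*v; G = 7/2 + 3*u + u^2
Gamma^k_ij = (1/2) g^{kl} (d_i g_jl + d_j g_il - d_l g_ij), with g^inv = (1/(EG-F^2)) [[G, -F], [-F, E]]
first partials: E_u = 18*u, E_v = -8/3 + 2*v, F_u = -13/3 + v, F_v = 3/2 + u, G_u = 3 + 2*u, G_v = 0
D = EG - F^2 = 223/72 - (10/3)*v - (45/4)*u + (5/4)*v^2 + 9*u*v + (59/4)*u^2 + 6*u^2*v + 27*u^3 + 9*u^4
expanded: Gamma^u_uu = (G E_u - 2F F_u + F E_v)/(2D), Gamma^u_uv = (G E_v - F G_u)/(2D), Gamma^u_vv = (2G F_v - G G_u - F G_v)/(2D), Gamma^v_uu = (2E F_u - E E_v - F E_u)/(2D), Gamma^v_uv = (E G_u - F E_v)/(2D), Gamma^v_vv = (E G_v - 2F F_v + F G_u)/(2D); substitute and cancel common factors


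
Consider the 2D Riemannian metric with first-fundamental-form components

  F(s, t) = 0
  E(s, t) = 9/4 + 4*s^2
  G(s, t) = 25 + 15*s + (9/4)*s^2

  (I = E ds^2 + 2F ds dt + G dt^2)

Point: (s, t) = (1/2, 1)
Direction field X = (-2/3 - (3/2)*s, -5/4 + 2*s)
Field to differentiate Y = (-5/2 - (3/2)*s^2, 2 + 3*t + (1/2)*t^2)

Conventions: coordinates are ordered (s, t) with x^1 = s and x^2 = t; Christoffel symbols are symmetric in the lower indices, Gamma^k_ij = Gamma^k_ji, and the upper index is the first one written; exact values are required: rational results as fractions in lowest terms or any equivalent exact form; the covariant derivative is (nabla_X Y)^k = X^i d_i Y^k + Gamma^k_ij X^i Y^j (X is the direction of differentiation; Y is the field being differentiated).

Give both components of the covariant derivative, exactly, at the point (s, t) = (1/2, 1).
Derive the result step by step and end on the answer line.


E = 13/4, F = 0, G = 529/16 at the point
E_s = 4, E_t = 0, F_s = 0, F_t = 0, G_s = 69/4, G_t = 0
EG - F^2 = 6877/64;  g^inv = (64/6877) * [[529/16, 0], [0, 13/4]]
first-kind symbols [ij,l] = (1/2)(d_i g_jl + d_j g_il - d_l g_ij): [ss,s] = E_s/2 = 2, [ss,t] = F_s - E_t/2 = 0, [st,s] = E_t/2 = 0, [st,t] = G_s/2 = 69/8, [tt,s] = F_t - G_s/2 = -69/8, [tt,t] = G_t/2 = 0
Gamma^s_ij = (G*[ij,s] - F*[ij,t])/(EG - F^2), Gamma^t_ij = (E*[ij,t] - F*[ij,s])/(EG - F^2)
Gamma_sss = 8/13, Gamma_sst = 0, Gamma_stt = -69/26, Gamma_tss = 0, Gamma_tst = 6/23, Gamma_ttt = 0
X = (-17/12, -1/4), Y = (-23/8, 11/2) at the point

Answer: (nabla_X Y)^s = 5167/624, (nabla_X Y)^t = -1047/368


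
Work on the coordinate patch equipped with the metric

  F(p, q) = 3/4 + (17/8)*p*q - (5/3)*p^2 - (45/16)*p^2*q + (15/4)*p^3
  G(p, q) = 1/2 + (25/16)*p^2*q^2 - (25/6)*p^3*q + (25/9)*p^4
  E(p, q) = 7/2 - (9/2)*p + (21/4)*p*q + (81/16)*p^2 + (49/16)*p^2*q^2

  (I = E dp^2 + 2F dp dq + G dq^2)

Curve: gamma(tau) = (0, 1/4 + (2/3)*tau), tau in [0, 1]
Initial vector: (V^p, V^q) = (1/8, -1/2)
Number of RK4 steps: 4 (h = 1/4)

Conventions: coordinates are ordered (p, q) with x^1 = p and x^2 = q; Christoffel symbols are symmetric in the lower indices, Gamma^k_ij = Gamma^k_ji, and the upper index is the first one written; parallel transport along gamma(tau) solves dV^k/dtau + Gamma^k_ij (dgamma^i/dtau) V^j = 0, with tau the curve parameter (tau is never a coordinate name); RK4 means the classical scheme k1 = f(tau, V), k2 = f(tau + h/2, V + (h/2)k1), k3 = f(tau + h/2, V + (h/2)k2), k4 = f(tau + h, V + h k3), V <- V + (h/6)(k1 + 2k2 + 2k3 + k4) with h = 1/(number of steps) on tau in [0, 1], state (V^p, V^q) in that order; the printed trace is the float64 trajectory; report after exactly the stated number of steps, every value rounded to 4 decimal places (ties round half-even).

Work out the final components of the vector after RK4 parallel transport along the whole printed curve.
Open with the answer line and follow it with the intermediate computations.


Answer: V^p = 0.1250, V^q = -0.5000

gamma'(tau) = (0, 2/3); f(tau, V)^k = -Gamma^k_ij(gamma(tau)) gamma'^i(tau) V^j; h = 1/4; intermediate values shown to 6 dp
curve data and Christoffel symbols at the stage parameters:
  tau = 0.000000: gamma = (0.000000, 0.250000), gamma' = (0.000000, 0.666667); Gamma_ppp = -1.006579, Gamma_ppq = 0.000000, Gamma_pqq = 0.000000, Gamma_qpp = 2.572368, Gamma_qpq = 0.000000, Gamma_qqq = 0.000000
  tau = 0.125000: gamma = (0.000000, 0.333333), gamma' = (0.000000, 0.666667); Gamma_ppp = -1.026316, Gamma_ppq = 0.000000, Gamma_pqq = 0.000000, Gamma_qpp = 2.956140, Gamma_qpq = 0.000000, Gamma_qqq = 0.000000
  tau = 0.250000: gamma = (0.000000, 0.416667), gamma' = (0.000000, 0.666667); Gamma_ppp = -1.046053, Gamma_ppq = 0.000000, Gamma_pqq = 0.000000, Gamma_qpp = 3.339912, Gamma_qpq = 0.000000, Gamma_qqq = 0.000000
  tau = 0.375000: gamma = (0.000000, 0.500000), gamma' = (0.000000, 0.666667); Gamma_ppp = -1.065789, Gamma_ppq = 0.000000, Gamma_pqq = 0.000000, Gamma_qpp = 3.723684, Gamma_qpq = 0.000000, Gamma_qqq = 0.000000
  tau = 0.500000: gamma = (0.000000, 0.583333), gamma' = (0.000000, 0.666667); Gamma_ppp = -1.085526, Gamma_ppq = 0.000000, Gamma_pqq = 0.000000, Gamma_qpp = 4.107456, Gamma_qpq = 0.000000, Gamma_qqq = 0.000000
  tau = 0.625000: gamma = (0.000000, 0.666667), gamma' = (0.000000, 0.666667); Gamma_ppp = -1.105263, Gamma_ppq = 0.000000, Gamma_pqq = 0.000000, Gamma_qpp = 4.491228, Gamma_qpq = 0.000000, Gamma_qqq = 0.000000
  tau = 0.750000: gamma = (0.000000, 0.750000), gamma' = (0.000000, 0.666667); Gamma_ppp = -1.125000, Gamma_ppq = 0.000000, Gamma_pqq = 0.000000, Gamma_qpp = 4.875000, Gamma_qpq = 0.000000, Gamma_qqq = 0.000000
  tau = 0.875000: gamma = (0.000000, 0.833333), gamma' = (0.000000, 0.666667); Gamma_ppp = -1.144737, Gamma_ppq = 0.000000, Gamma_pqq = 0.000000, Gamma_qpp = 5.258772, Gamma_qpq = 0.000000, Gamma_qqq = 0.000000
  tau = 1.000000: gamma = (0.000000, 0.916667), gamma' = (0.000000, 0.666667); Gamma_ppp = -1.164474, Gamma_ppq = 0.000000, Gamma_pqq = 0.000000, Gamma_qpp = 5.642544, Gamma_qpq = 0.000000, Gamma_qqq = 0.000000
step 0: V^p = 0.1250, V^q = -0.5000
step 1: k1 = (0.000000, 0.000000), k2 = (0.000000, 0.000000), k3 = (0.000000, 0.000000), k4 = (0.000000, 0.000000); V <- V + (h/6)(k1 + 2k2 + 2k3 + k4): V^p = 0.1250, V^q = -0.5000
step 2: k1 = (0.000000, 0.000000), k2 = (0.000000, 0.000000), k3 = (0.000000, 0.000000), k4 = (0.000000, 0.000000); V <- V + (h/6)(k1 + 2k2 + 2k3 + k4): V^p = 0.1250, V^q = -0.5000
step 3: k1 = (0.000000, 0.000000), k2 = (0.000000, 0.000000), k3 = (0.000000, 0.000000), k4 = (0.000000, 0.000000); V <- V + (h/6)(k1 + 2k2 + 2k3 + k4): V^p = 0.1250, V^q = -0.5000
step 4: k1 = (0.000000, 0.000000), k2 = (0.000000, 0.000000), k3 = (0.000000, 0.000000), k4 = (0.000000, 0.000000); V <- V + (h/6)(k1 + 2k2 + 2k3 + k4): V^p = 0.1250, V^q = -0.5000


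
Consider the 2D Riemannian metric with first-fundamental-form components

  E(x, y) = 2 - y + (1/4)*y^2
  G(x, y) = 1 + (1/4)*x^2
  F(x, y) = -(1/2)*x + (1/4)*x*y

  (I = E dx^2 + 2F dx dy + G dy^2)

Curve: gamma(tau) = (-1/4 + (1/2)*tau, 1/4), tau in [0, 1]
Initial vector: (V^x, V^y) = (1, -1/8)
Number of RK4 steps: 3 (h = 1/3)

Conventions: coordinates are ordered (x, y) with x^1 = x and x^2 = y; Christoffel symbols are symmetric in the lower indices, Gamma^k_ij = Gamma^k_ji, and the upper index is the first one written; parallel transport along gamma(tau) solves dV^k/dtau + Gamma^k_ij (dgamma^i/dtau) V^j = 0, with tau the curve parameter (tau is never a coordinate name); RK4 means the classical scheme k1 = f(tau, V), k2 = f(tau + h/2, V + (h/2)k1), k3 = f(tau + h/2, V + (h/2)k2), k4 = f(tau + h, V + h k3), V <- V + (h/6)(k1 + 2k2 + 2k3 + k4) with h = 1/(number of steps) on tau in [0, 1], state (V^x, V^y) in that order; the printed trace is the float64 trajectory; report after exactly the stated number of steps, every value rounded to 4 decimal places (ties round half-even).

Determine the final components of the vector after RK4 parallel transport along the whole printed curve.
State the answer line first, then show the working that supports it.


Answer: V^x = 0.9845, V^y = -0.1250

gamma'(tau) = (1/2, 0); f(tau, V)^k = -Gamma^k_ij(gamma(tau)) gamma'^i(tau) V^j; h = 1/3; intermediate values shown to 6 dp
curve data and Christoffel symbols at the stage parameters:
  tau = 0.000000: gamma = (-0.250000, 0.250000), gamma' = (0.500000, 0.000000); Gamma_xxx = 0.000000, Gamma_xxy = -0.245614, Gamma_xyy = 0.000000, Gamma_yxx = 0.000000, Gamma_yxy = -0.035088, Gamma_yyy = 0.000000
  tau = 0.166667: gamma = (-0.166667, 0.250000), gamma' = (0.500000, 0.000000); Gamma_xxx = 0.000000, Gamma_xxy = -0.246817, Gamma_xyy = 0.000000, Gamma_yxx = 0.000000, Gamma_yxy = -0.023506, Gamma_yyy = 0.000000
  tau = 0.333333: gamma = (-0.083333, 0.250000), gamma' = (0.500000, 0.000000); Gamma_xxx = 0.000000, Gamma_xxy = -0.247544, Gamma_xyy = 0.000000, Gamma_yxx = 0.000000, Gamma_yxy = -0.011788, Gamma_yyy = 0.000000
  tau = 0.500000: gamma = (0.000000, 0.250000), gamma' = (0.500000, 0.000000); Gamma_xxx = 0.000000, Gamma_xxy = -0.247788, Gamma_xyy = 0.000000, Gamma_yxx = 0.000000, Gamma_yxy = 0.000000, Gamma_yyy = 0.000000
  tau = 0.666667: gamma = (0.083333, 0.250000), gamma' = (0.500000, 0.000000); Gamma_xxx = 0.000000, Gamma_xxy = -0.247544, Gamma_xyy = 0.000000, Gamma_yxx = 0.000000, Gamma_yxy = 0.011788, Gamma_yyy = 0.000000
  tau = 0.833333: gamma = (0.166667, 0.250000), gamma' = (0.500000, 0.000000); Gamma_xxx = 0.000000, Gamma_xxy = -0.246817, Gamma_xyy = 0.000000, Gamma_yxx = 0.000000, Gamma_yxy = 0.023506, Gamma_yyy = 0.000000
  tau = 1.000000: gamma = (0.250000, 0.250000), gamma' = (0.500000, 0.000000); Gamma_xxx = 0.000000, Gamma_xxy = -0.245614, Gamma_xyy = 0.000000, Gamma_yxx = 0.000000, Gamma_yxy = 0.035088, Gamma_yyy = 0.000000
step 0: V^x = 1.0000, V^y = -0.1250
step 1: k1 = (-0.015351, -0.002193), k2 = (-0.015471, -0.001473), k3 = (-0.015456, -0.001472), k4 = (-0.015532, -0.000740); V <- V + (h/6)(k1 + 2k2 + 2k3 + k4): V^x = 0.9948, V^y = -0.1255
step 2: k1 = (-0.015532, -0.000740), k2 = (-0.015563, 0.000000), k3 = (-0.015547, 0.000000), k4 = (-0.015532, 0.000740); V <- V + (h/6)(k1 + 2k2 + 2k3 + k4): V^x = 0.9897, V^y = -0.1255
step 3: k1 = (-0.015532, 0.000740), k2 = (-0.015471, 0.001473), k3 = (-0.015456, 0.001472), k4 = (-0.015351, 0.002193); V <- V + (h/6)(k1 + 2k2 + 2k3 + k4): V^x = 0.9845, V^y = -0.1250


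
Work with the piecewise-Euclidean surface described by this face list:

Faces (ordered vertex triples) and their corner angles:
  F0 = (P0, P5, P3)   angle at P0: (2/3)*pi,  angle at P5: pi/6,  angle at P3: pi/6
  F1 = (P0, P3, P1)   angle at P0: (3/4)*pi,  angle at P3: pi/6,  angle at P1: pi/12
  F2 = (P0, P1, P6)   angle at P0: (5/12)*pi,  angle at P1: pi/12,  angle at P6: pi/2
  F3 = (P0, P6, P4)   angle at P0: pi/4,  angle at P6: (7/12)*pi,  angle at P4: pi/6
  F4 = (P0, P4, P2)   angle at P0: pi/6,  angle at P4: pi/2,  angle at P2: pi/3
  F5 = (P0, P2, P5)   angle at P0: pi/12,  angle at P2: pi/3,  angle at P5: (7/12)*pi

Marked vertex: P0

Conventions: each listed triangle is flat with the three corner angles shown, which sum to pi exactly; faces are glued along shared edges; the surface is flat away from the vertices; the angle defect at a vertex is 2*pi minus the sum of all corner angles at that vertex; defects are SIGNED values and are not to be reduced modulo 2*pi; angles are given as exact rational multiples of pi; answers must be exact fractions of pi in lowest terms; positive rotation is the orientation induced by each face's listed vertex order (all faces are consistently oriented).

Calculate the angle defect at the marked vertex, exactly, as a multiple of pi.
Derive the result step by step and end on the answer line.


Sum of corner angles at P0: (7/3)*pi
defect = 2*pi - (7/3)*pi

Answer: defect(P0) = -pi/3
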